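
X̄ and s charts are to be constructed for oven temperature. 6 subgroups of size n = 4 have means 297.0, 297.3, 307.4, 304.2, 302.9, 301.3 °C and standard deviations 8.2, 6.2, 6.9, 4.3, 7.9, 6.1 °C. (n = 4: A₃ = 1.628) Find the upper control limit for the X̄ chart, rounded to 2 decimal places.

312.43

X̄̄ = (297.0 + 297.3 + 307.4 + 304.2 + 302.9 + 301.3) / 6 = 301.6833
s̄ = (8.2 + 6.2 + 6.9 + 4.3 + 7.9 + 6.1) / 6 = 6.6000
UCL = X̄̄ + A₃·s̄ = 301.6833 + 1.628 × 6.6000 = 312.4281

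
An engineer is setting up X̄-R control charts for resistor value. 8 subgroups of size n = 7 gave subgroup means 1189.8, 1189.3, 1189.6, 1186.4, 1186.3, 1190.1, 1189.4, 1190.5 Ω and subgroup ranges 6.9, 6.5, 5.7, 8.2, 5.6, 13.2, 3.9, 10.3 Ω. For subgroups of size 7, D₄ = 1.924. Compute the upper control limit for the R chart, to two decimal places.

R̄ = (6.9 + 6.5 + 5.7 + 8.2 + 5.6 + 13.2 + 3.9 + 10.3) / 8 = 60.3000 / 8 = 7.5375
UCL_R = D₄·R̄ = 1.924 × 7.5375 = 14.5021

14.50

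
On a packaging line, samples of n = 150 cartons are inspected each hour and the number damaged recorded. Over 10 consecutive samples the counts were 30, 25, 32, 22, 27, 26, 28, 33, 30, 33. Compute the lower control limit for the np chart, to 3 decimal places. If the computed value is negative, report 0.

p̄ = Σdᵢ / (k·n) = 286 / (10 × 150) = 0.19067
LCL = np̄ − 3·√(np̄(1−p̄)) = 28.6000 − 3 × 4.8111 = 14.1666

14.167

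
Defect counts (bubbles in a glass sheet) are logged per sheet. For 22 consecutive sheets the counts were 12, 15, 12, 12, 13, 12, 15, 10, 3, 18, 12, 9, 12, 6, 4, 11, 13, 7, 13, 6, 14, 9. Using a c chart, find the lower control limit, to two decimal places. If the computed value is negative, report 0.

0.95

c̄ = (12 + 15 + 12 + 12 + 13 + 12 + 15 + 10 + 3 + 18 + 12 + 9 + 12 + 6 + 4 + 11 + 13 + 7 + 13 + 6 + 14 + 9) / 22 = 238 / 22 = 10.8182
LCL = c̄ − 3√c̄ = 10.8182 − 3 × 3.2891 = 0.9509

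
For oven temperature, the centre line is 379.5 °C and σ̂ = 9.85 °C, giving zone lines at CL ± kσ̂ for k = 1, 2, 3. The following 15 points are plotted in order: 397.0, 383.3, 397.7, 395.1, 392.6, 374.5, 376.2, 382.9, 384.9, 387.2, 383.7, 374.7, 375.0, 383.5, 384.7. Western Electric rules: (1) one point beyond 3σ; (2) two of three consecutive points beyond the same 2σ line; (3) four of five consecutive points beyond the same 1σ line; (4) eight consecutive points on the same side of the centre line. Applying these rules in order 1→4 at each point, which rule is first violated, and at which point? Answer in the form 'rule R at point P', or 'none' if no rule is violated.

Zone of each point (C = within 1σ̂, B = 1σ̂–2σ̂, A = 2σ̂–3σ̂, * = beyond 3σ̂; sign = side of CL): 1:+B, 2:+C, 3:+B, 4:+B, 5:+B, 6:-C, 7:-C, 8:+C, 9:+C, 10:+C, 11:+C, 12:-C, 13:-C, 14:+C, 15:+C
Rule 3 (four of five consecutive points beyond the same 1σ limit) is satisfied at point 5.

rule 3 at point 5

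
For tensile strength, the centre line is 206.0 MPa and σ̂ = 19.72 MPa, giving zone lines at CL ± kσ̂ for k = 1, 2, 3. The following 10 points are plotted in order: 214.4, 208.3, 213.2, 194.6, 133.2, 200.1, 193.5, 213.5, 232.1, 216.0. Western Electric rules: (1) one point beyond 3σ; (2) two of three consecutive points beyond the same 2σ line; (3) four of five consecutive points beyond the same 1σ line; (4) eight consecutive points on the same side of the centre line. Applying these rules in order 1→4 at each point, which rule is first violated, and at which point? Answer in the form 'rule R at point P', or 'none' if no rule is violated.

Zone of each point (C = within 1σ̂, B = 1σ̂–2σ̂, A = 2σ̂–3σ̂, * = beyond 3σ̂; sign = side of CL): 1:+C, 2:+C, 3:+C, 4:-C, 5:-*, 6:-C, 7:-C, 8:+C, 9:+B, 10:+C
Rule 1 (one point beyond the 3σ limits) is satisfied at point 5.

rule 1 at point 5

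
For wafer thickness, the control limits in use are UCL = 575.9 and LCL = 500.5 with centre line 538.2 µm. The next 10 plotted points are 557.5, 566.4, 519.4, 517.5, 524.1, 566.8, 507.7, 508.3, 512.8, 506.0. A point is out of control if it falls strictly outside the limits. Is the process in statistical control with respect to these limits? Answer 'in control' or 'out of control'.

All 10 points lie within [500.5, 575.9].

in control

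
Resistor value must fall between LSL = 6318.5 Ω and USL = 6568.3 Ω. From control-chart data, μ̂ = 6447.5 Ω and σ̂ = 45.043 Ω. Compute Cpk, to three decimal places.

Cpu = (USL − μ̂) / (3σ̂) = (6568.3 − 6447.5) / (3 × 45.043) = 0.8940; Cpl = (μ̂ − LSL) / (3σ̂) = (6447.5 − 6318.5) / (3 × 45.043) = 0.9546; Cpk = min(Cpu, Cpl) = 0.8940

0.894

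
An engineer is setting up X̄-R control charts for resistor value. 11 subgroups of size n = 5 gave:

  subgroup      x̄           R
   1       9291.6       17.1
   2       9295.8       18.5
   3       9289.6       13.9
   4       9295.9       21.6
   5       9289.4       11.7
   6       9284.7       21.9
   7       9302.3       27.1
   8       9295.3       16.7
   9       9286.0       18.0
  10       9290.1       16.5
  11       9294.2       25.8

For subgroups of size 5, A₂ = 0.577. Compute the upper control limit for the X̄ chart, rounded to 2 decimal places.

9303.22

X̄̄ = (9291.6 + 9295.8 + 9289.6 + 9295.9 + 9289.4 + 9284.7 + 9302.3 + 9295.3 + 9286.0 + 9290.1 + 9294.2) / 11 = 102214.9000 / 11 = 9292.2636
R̄ = (17.1 + 18.5 + 13.9 + 21.6 + 11.7 + 21.9 + 27.1 + 16.7 + 18.0 + 16.5 + 25.8) / 11 = 208.8000 / 11 = 18.9818
UCL = X̄̄ + A₂·R̄ = 9292.2636 + 0.577 × 18.9818 = 9303.2161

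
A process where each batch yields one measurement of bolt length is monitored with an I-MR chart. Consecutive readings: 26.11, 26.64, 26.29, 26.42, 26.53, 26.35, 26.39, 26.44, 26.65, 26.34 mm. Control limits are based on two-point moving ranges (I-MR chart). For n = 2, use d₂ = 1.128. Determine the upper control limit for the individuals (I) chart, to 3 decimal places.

X̄ = (26.11 + 26.64 + 26.29 + 26.42 + 26.53 + 26.35 + 26.39 + 26.44 + 26.65 + 26.34) / 10 = 26.4160
Moving ranges: 0.53, 0.35, 0.13, 0.11, 0.18, 0.04, 0.05, 0.21, 0.31; M̄R̄ = 1.9100 / 9 = 0.2122
UCL = X̄ + 3·M̄R̄/d₂ = 26.4160 + 3 × 0.2122 / 1.128 = 26.9804

26.980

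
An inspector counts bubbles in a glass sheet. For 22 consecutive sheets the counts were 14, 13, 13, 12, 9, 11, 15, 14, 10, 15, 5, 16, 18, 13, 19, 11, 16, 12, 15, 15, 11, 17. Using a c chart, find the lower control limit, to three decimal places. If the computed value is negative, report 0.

c̄ = (14 + 13 + 13 + 12 + 9 + 11 + 15 + 14 + 10 + 15 + 5 + 16 + 18 + 13 + 19 + 11 + 16 + 12 + 15 + 15 + 11 + 17) / 22 = 294 / 22 = 13.3636
LCL = c̄ − 3√c̄ = 13.3636 − 3 × 3.6556 = 2.3967

2.397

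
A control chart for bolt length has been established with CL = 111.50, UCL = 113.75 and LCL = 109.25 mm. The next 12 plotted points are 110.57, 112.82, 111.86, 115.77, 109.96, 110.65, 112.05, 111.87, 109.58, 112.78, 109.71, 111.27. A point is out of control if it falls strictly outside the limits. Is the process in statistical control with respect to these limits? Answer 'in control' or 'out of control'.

out of control

Compare each point to [109.25, 113.75]: sample 4 = 115.77 > UCL.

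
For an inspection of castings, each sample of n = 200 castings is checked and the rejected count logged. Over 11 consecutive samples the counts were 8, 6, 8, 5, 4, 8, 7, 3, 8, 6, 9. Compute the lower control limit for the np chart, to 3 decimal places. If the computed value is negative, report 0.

p̄ = Σdᵢ / (k·n) = 72 / (11 × 200) = 0.03273
LCL = np̄ − 3·√(np̄(1−p̄)) = 6.5455 − 3 × 2.5162 = -1.0031 → 0 (negative, so LCL = 0)

0.000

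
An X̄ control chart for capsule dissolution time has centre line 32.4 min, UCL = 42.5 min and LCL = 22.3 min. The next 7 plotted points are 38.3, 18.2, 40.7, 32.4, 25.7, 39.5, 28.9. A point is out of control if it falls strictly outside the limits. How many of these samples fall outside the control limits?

Compare each point to [22.3, 42.5]: sample 2 = 18.2 < LCL.

1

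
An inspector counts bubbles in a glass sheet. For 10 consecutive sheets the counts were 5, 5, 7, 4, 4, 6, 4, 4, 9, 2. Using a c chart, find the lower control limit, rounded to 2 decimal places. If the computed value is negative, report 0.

0.00

c̄ = (5 + 5 + 7 + 4 + 4 + 6 + 4 + 4 + 9 + 2) / 10 = 50 / 10 = 5.0000
LCL = c̄ − 3√c̄ = 5.0000 − 3 × 2.2361 = -1.7082 → 0 (cannot be negative)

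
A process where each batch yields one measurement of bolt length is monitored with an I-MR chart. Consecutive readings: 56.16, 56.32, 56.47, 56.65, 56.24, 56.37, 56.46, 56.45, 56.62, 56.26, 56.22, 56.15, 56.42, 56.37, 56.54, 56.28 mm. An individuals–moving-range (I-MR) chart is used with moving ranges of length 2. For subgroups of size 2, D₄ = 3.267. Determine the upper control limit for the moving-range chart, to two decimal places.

Moving ranges: 0.16, 0.15, 0.18, 0.41, 0.13, 0.09, 0.01, 0.17, 0.36, 0.04, 0.07, 0.27, 0.05, 0.17, 0.26; M̄R̄ = 2.5200 / 15 = 0.1680
UCL_MR = D₄·M̄R̄ = 3.267 × 0.1680 = 0.5489

0.55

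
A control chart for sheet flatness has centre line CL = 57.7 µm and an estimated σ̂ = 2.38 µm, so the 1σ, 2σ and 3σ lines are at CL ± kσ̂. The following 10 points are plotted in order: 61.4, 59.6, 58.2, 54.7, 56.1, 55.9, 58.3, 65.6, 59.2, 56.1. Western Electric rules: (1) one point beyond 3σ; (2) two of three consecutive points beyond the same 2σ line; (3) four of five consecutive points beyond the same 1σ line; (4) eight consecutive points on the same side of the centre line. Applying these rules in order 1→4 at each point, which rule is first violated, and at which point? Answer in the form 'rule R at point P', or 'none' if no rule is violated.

Zone of each point (C = within 1σ̂, B = 1σ̂–2σ̂, A = 2σ̂–3σ̂, * = beyond 3σ̂; sign = side of CL): 1:+B, 2:+C, 3:+C, 4:-B, 5:-C, 6:-C, 7:+C, 8:+*, 9:+C, 10:-C
Rule 1 (one point beyond the 3σ limits) is satisfied at point 8.

rule 1 at point 8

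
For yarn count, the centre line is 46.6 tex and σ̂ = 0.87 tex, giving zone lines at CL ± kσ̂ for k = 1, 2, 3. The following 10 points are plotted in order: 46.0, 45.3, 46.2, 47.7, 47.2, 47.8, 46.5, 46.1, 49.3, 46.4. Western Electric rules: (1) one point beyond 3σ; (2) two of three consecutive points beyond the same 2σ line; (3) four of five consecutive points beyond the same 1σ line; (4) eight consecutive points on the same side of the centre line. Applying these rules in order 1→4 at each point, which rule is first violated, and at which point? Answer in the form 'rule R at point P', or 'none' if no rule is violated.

Zone of each point (C = within 1σ̂, B = 1σ̂–2σ̂, A = 2σ̂–3σ̂, * = beyond 3σ̂; sign = side of CL): 1:-C, 2:-B, 3:-C, 4:+B, 5:+C, 6:+B, 7:-C, 8:-C, 9:+*, 10:-C
Rule 1 (one point beyond the 3σ limits) is satisfied at point 9.

rule 1 at point 9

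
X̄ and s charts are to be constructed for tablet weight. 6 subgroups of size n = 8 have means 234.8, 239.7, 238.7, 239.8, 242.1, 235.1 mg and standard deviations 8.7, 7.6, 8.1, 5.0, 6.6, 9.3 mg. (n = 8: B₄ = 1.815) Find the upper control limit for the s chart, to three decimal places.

13.703

s̄ = (8.7 + 7.6 + 8.1 + 5.0 + 6.6 + 9.3) / 6 = 7.5500
UCL_s = B₄·s̄ = 1.815 × 7.5500 = 13.7032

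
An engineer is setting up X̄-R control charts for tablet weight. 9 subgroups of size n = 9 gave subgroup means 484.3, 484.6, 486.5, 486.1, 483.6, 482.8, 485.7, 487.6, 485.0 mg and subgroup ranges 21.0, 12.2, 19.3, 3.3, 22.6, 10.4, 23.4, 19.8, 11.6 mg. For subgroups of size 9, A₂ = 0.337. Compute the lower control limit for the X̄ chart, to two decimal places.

X̄̄ = (484.3 + 484.6 + 486.5 + 486.1 + 483.6 + 482.8 + 485.7 + 487.6 + 485.0) / 9 = 4366.2000 / 9 = 485.1333
R̄ = (21.0 + 12.2 + 19.3 + 3.3 + 22.6 + 10.4 + 23.4 + 19.8 + 11.6) / 9 = 143.6000 / 9 = 15.9556
LCL = X̄̄ − A₂·R̄ = 485.1333 − 0.337 × 15.9556 = 479.7563

479.76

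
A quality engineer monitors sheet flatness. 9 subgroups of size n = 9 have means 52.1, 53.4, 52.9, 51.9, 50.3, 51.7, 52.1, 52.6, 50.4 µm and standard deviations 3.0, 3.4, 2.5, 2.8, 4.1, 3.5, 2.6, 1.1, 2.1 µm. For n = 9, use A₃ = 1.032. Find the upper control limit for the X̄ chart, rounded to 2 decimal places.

X̄̄ = (52.1 + 53.4 + 52.9 + 51.9 + 50.3 + 51.7 + 52.1 + 52.6 + 50.4) / 9 = 51.9333
s̄ = (3.0 + 3.4 + 2.5 + 2.8 + 4.1 + 3.5 + 2.6 + 1.1 + 2.1) / 9 = 2.7889
UCL = X̄̄ + A₃·s̄ = 51.9333 + 1.032 × 2.7889 = 54.8115

54.81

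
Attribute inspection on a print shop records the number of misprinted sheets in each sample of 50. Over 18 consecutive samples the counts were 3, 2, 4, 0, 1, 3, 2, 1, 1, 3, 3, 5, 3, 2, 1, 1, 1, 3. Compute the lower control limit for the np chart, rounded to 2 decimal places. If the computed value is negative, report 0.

p̄ = Σdᵢ / (k·n) = 39 / (18 × 50) = 0.04333
LCL = np̄ − 3·√(np̄(1−p̄)) = 2.1667 − 3 × 1.4397 = -2.1525 → 0 (negative, so LCL = 0)

0.00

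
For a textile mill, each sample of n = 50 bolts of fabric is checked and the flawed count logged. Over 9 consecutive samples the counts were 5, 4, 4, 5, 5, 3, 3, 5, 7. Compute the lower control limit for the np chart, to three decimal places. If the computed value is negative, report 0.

0.000

p̄ = Σdᵢ / (k·n) = 41 / (9 × 50) = 0.09111
LCL = np̄ − 3·√(np̄(1−p̄)) = 4.5556 − 3 × 2.0348 = -1.5489 → 0 (negative, so LCL = 0)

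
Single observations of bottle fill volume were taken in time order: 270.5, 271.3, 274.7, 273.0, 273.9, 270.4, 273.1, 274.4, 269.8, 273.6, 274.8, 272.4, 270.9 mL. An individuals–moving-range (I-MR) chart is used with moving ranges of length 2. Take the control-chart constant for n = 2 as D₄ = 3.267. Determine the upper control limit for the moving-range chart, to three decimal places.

7.569

Moving ranges: 0.8, 3.4, 1.7, 0.9, 3.5, 2.7, 1.3, 4.6, 3.8, 1.2, 2.4, 1.5; M̄R̄ = 27.8000 / 12 = 2.3167
UCL_MR = D₄·M̄R̄ = 3.267 × 2.3167 = 7.5686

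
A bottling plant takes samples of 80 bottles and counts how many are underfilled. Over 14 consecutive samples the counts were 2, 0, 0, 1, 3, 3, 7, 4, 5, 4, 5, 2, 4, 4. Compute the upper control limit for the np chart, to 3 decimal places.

8.356

p̄ = Σdᵢ / (k·n) = 44 / (14 × 80) = 0.03929
UCL = np̄ + 3·√(np̄(1−p̄)) = 3.1429 + 3 × √(3.1429×0.96071) = 3.1429 + 3 × 1.7376 = 8.3558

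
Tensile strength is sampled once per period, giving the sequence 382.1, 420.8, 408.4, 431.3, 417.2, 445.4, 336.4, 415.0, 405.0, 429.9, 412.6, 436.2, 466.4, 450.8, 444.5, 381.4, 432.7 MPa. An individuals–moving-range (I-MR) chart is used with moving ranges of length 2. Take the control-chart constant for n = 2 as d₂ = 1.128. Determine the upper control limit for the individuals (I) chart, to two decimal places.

X̄ = (382.1 + 420.8 + 408.4 + 431.3 + 417.2 + 445.4 + 336.4 + 415.0 + 405.0 + 429.9 + 412.6 + 436.2 + 466.4 + 450.8 + 444.5 + 381.4 + 432.7) / 17 = 418.5941
Moving ranges: 38.7, 12.4, 22.9, 14.1, 28.2, 109.0, 78.6, 10.0, 24.9, 17.3, 23.6, 30.2, 15.6, 6.3, 63.1, 51.3; M̄R̄ = 546.2000 / 16 = 34.1375
UCL = X̄ + 3·M̄R̄/d₂ = 418.5941 + 3 × 34.1375 / 1.128 = 509.3853

509.39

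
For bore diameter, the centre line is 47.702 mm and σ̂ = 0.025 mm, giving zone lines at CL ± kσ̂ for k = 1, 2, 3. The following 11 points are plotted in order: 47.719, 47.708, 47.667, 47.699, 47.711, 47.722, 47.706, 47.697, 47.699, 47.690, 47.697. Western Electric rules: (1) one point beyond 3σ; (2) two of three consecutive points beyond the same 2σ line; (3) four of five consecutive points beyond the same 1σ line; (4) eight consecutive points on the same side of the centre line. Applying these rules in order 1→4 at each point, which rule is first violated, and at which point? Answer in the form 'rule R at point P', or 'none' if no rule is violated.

none

Zone of each point (C = within 1σ̂, B = 1σ̂–2σ̂, A = 2σ̂–3σ̂, * = beyond 3σ̂; sign = side of CL): 1:+C, 2:+C, 3:-B, 4:-C, 5:+C, 6:+C, 7:+C, 8:-C, 9:-C, 10:-C, 11:-C
No rule fires across all 11 points.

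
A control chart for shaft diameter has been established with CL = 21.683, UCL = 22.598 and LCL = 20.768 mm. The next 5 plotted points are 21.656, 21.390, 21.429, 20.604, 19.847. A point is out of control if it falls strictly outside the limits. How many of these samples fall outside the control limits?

Compare each point to [20.768, 22.598]: sample 4 = 20.604 < LCL; sample 5 = 19.847 < LCL.

2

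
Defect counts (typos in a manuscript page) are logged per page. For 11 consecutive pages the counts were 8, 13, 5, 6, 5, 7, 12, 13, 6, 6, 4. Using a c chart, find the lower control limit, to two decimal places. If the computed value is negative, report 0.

0.00

c̄ = (8 + 13 + 5 + 6 + 5 + 7 + 12 + 13 + 6 + 6 + 4) / 11 = 85 / 11 = 7.7273
LCL = c̄ − 3√c̄ = 7.7273 − 3 × 2.7798 = -0.6121 → 0 (cannot be negative)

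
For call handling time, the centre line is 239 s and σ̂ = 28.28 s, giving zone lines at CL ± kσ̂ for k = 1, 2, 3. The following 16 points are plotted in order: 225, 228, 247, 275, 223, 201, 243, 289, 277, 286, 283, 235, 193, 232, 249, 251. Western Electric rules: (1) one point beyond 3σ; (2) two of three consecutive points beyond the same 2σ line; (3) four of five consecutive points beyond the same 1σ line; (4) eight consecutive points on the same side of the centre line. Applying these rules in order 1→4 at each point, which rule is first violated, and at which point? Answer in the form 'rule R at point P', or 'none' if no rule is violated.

rule 3 at point 11

Zone of each point (C = within 1σ̂, B = 1σ̂–2σ̂, A = 2σ̂–3σ̂, * = beyond 3σ̂; sign = side of CL): 1:-C, 2:-C, 3:+C, 4:+B, 5:-C, 6:-B, 7:+C, 8:+B, 9:+B, 10:+B, 11:+B, 12:-C, 13:-B, 14:-C, 15:+C, 16:+C
Rule 3 (four of five consecutive points beyond the same 1σ limit) is satisfied at point 11.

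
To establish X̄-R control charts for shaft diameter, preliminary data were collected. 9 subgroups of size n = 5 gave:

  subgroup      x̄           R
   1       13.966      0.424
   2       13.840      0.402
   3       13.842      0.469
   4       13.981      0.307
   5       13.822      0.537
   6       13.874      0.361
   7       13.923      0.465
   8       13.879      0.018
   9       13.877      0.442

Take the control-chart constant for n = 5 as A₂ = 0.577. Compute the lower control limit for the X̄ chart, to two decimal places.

X̄̄ = (13.966 + 13.840 + 13.842 + 13.981 + 13.822 + 13.874 + 13.923 + 13.879 + 13.877) / 9 = 125.0040 / 9 = 13.8893
R̄ = (0.424 + 0.402 + 0.469 + 0.307 + 0.537 + 0.361 + 0.465 + 0.018 + 0.442) / 9 = 3.4250 / 9 = 0.3806
LCL = X̄̄ − A₂·R̄ = 13.8893 − 0.577 × 0.3806 = 13.6698

13.67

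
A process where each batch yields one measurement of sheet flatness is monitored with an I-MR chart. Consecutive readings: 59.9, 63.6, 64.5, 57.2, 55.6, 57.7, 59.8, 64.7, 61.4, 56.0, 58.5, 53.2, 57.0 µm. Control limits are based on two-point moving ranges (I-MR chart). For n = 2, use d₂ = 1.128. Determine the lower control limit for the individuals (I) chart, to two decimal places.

49.65

X̄ = (59.9 + 63.6 + 64.5 + 57.2 + 55.6 + 57.7 + 59.8 + 64.7 + 61.4 + 56.0 + 58.5 + 53.2 + 57.0) / 13 = 59.1615
Moving ranges: 3.7, 0.9, 7.3, 1.6, 2.1, 2.1, 4.9, 3.3, 5.4, 2.5, 5.3, 3.8; M̄R̄ = 42.9000 / 12 = 3.5750
LCL = X̄ − 3·M̄R̄/d₂ = 59.1615 − 3 × 3.5750 / 1.128 = 49.6536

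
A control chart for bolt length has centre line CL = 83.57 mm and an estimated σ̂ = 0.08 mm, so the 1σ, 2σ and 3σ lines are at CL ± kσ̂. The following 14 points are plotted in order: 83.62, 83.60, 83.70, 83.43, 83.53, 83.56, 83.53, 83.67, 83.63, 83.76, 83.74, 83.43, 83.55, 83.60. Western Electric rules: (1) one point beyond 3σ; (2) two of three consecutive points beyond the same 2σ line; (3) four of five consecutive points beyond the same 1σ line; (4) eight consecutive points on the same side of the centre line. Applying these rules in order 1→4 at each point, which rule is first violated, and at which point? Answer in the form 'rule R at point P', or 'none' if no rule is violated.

rule 2 at point 11

Zone of each point (C = within 1σ̂, B = 1σ̂–2σ̂, A = 2σ̂–3σ̂, * = beyond 3σ̂; sign = side of CL): 1:+C, 2:+C, 3:+B, 4:-B, 5:-C, 6:-C, 7:-C, 8:+B, 9:+C, 10:+A, 11:+A, 12:-B, 13:-C, 14:+C
Rule 2 (two of three consecutive points beyond the same 2σ limit) is satisfied at point 11.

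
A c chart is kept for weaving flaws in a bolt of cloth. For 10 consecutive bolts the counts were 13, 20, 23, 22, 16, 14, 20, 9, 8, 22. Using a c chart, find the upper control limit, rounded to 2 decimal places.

c̄ = (13 + 20 + 23 + 22 + 16 + 14 + 20 + 9 + 8 + 22) / 10 = 167 / 10 = 16.7000
UCL = c̄ + 3√c̄ = 16.7000 + 3 × √16.7000 = 16.7000 + 3 × 4.0866 = 28.9597

28.96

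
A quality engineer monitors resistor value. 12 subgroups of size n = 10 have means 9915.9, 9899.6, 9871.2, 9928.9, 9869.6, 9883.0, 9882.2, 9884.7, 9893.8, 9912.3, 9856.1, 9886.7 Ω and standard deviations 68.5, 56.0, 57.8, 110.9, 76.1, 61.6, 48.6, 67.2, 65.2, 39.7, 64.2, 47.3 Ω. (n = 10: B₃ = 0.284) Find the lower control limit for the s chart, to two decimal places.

18.06

s̄ = (68.5 + 56.0 + 57.8 + 110.9 + 76.1 + 61.6 + 48.6 + 67.2 + 65.2 + 39.7 + 64.2 + 47.3) / 12 = 63.5917
LCL_s = B₃·s̄ = 0.284 × 63.5917 = 18.0600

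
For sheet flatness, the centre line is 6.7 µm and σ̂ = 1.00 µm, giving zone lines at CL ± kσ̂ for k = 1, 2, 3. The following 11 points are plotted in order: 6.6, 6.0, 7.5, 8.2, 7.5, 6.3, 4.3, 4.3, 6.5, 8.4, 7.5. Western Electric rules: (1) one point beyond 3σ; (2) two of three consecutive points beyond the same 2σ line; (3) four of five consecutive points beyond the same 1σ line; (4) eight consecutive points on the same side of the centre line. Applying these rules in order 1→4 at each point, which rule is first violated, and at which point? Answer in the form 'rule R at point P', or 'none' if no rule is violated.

Zone of each point (C = within 1σ̂, B = 1σ̂–2σ̂, A = 2σ̂–3σ̂, * = beyond 3σ̂; sign = side of CL): 1:-C, 2:-C, 3:+C, 4:+B, 5:+C, 6:-C, 7:-A, 8:-A, 9:-C, 10:+B, 11:+C
Rule 2 (two of three consecutive points beyond the same 2σ limit) is satisfied at point 8.

rule 2 at point 8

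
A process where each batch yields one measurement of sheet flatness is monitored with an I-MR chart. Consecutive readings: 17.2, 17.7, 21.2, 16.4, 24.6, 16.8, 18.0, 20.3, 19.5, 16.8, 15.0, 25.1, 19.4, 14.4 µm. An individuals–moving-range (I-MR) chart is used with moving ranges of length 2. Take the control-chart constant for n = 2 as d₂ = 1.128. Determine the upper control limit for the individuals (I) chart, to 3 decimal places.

29.872

X̄ = (17.2 + 17.7 + 21.2 + 16.4 + 24.6 + 16.8 + 18.0 + 20.3 + 19.5 + 16.8 + 15.0 + 25.1 + 19.4 + 14.4) / 14 = 18.7429
Moving ranges: 0.5, 3.5, 4.8, 8.2, 7.8, 1.2, 2.3, 0.8, 2.7, 1.8, 10.1, 5.7, 5.0; M̄R̄ = 54.4000 / 13 = 4.1846
UCL = X̄ + 3·M̄R̄/d₂ = 18.7429 + 3 × 4.1846 / 1.128 = 29.8722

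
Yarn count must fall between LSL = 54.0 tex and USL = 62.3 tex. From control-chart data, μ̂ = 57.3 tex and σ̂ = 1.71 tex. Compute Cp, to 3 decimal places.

Cp = (USL − LSL) / (6σ̂) = (62.3 − 54.0) / (6 × 1.71) = 8.3000 / 10.2600 = 0.8090

0.809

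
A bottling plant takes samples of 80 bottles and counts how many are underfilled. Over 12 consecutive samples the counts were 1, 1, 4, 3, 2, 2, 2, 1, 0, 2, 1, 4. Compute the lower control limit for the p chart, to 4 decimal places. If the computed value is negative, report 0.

0.0000

p̄ = Σdᵢ / (k·n) = 23 / (12 × 80) = 0.02396
LCL = p̄ − 3·√(p̄(1−p̄)/n) = 0.02396 − 3 × 0.01710 = -0.02733 → 0 (negative, so LCL = 0)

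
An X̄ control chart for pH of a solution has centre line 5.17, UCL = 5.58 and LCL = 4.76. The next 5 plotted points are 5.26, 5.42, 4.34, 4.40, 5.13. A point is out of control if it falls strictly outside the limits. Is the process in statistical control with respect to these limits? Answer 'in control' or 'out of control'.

Compare each point to [4.76, 5.58]: sample 3 = 4.34 < LCL; sample 4 = 4.40 < LCL.

out of control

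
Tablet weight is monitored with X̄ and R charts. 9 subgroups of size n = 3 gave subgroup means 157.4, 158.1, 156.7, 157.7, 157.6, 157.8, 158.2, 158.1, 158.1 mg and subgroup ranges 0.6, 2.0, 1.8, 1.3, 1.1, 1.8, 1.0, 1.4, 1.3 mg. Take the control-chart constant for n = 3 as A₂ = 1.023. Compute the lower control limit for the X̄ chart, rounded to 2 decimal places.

X̄̄ = (157.4 + 158.1 + 156.7 + 157.7 + 157.6 + 157.8 + 158.2 + 158.1 + 158.1) / 9 = 1419.7000 / 9 = 157.7444
R̄ = (0.6 + 2.0 + 1.8 + 1.3 + 1.1 + 1.8 + 1.0 + 1.4 + 1.3) / 9 = 12.3000 / 9 = 1.3667
LCL = X̄̄ − A₂·R̄ = 157.7444 − 1.023 × 1.3667 = 156.3463

156.35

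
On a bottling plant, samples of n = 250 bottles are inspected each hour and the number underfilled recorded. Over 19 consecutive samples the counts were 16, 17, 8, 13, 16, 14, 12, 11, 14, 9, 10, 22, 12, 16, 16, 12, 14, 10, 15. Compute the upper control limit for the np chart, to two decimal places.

24.26

p̄ = Σdᵢ / (k·n) = 257 / (19 × 250) = 0.05411
UCL = np̄ + 3·√(np̄(1−p̄)) = 13.5263 + 3 × √(13.5263×0.94589) = 13.5263 + 3 × 3.5769 = 24.2571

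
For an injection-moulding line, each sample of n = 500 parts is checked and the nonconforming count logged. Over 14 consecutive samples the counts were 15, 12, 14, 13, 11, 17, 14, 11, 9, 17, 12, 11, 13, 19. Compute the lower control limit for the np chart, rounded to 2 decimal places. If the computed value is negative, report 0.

2.58

p̄ = Σdᵢ / (k·n) = 188 / (14 × 500) = 0.02686
LCL = np̄ − 3·√(np̄(1−p̄)) = 13.4286 − 3 × 3.6150 = 2.5837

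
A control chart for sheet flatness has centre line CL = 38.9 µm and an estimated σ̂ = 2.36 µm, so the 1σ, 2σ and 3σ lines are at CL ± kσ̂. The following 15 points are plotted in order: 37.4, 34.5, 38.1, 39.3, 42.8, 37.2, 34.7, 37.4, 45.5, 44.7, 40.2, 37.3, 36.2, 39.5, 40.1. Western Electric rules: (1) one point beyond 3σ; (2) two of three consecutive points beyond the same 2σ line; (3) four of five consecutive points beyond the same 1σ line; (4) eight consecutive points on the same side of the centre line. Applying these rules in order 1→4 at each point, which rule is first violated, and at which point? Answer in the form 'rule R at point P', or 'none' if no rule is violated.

Zone of each point (C = within 1σ̂, B = 1σ̂–2σ̂, A = 2σ̂–3σ̂, * = beyond 3σ̂; sign = side of CL): 1:-C, 2:-B, 3:-C, 4:+C, 5:+B, 6:-C, 7:-B, 8:-C, 9:+A, 10:+A, 11:+C, 12:-C, 13:-B, 14:+C, 15:+C
Rule 2 (two of three consecutive points beyond the same 2σ limit) is satisfied at point 10.

rule 2 at point 10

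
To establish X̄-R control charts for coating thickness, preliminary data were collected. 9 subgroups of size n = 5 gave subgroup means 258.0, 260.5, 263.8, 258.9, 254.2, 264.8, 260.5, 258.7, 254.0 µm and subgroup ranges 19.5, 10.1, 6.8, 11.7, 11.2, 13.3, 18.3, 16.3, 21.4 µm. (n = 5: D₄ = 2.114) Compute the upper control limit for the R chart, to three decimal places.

R̄ = (19.5 + 10.1 + 6.8 + 11.7 + 11.2 + 13.3 + 18.3 + 16.3 + 21.4) / 9 = 128.6000 / 9 = 14.2889
UCL_R = D₄·R̄ = 2.114 × 14.2889 = 30.2067

30.207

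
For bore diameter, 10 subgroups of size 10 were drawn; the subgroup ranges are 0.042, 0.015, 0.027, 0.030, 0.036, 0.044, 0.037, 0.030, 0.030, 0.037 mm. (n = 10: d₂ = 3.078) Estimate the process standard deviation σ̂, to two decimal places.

R̄ = (0.042 + 0.015 + 0.027 + 0.030 + 0.036 + 0.044 + 0.037 + 0.030 + 0.030 + 0.037) / 10 = 0.0328
σ̂ = R̄ / d₂ = 0.0328 / 3.078 = 0.0107

0.01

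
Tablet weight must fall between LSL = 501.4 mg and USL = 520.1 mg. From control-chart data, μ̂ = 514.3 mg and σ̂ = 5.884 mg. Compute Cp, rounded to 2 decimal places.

0.53

Cp = (USL − LSL) / (6σ̂) = (520.1 − 501.4) / (6 × 5.884) = 18.7000 / 35.3040 = 0.5297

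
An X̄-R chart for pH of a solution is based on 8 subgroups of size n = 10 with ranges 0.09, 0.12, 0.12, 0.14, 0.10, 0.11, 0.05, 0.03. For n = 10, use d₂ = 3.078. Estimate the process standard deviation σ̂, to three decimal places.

R̄ = (0.09 + 0.12 + 0.12 + 0.14 + 0.10 + 0.11 + 0.05 + 0.03) / 8 = 0.0950
σ̂ = R̄ / d₂ = 0.0950 / 3.078 = 0.0309

0.031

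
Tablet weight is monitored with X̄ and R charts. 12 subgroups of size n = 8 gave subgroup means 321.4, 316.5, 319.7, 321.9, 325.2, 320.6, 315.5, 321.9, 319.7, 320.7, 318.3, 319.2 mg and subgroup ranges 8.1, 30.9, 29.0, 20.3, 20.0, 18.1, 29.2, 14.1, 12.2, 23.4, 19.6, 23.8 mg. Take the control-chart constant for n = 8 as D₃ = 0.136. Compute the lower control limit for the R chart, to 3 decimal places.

2.819

R̄ = (8.1 + 30.9 + 29.0 + 20.3 + 20.0 + 18.1 + 29.2 + 14.1 + 12.2 + 23.4 + 19.6 + 23.8) / 12 = 248.7000 / 12 = 20.7250
LCL_R = D₃·R̄ = 0.136 × 20.7250 = 2.8186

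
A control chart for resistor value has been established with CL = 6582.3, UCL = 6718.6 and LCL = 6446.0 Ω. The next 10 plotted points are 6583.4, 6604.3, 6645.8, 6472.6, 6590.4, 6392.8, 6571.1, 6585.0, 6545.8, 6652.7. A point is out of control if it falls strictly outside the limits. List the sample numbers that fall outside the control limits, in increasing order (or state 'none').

6

Compare each point to [6446.0, 6718.6]: sample 6 = 6392.8 < LCL.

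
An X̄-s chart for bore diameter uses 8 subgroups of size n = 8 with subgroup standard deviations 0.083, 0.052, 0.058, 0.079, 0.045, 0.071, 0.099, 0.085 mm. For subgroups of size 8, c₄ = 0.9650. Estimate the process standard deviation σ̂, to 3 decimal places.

0.074

s̄ = (0.083 + 0.052 + 0.058 + 0.079 + 0.045 + 0.071 + 0.099 + 0.085) / 8 = 0.0715
σ̂ = s̄ / c₄ = 0.0715 / 0.9650 = 0.0741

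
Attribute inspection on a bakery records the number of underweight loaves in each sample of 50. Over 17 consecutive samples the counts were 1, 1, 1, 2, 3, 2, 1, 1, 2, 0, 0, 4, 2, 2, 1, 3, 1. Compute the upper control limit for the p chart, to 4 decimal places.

0.1062

p̄ = Σdᵢ / (k·n) = 27 / (17 × 50) = 0.03176
UCL = p̄ + 3·√(p̄(1−p̄)/n) = 0.03176 + 3 × √(0.03176×0.96824/50) = 0.03176 + 3 × 0.02480 = 0.10617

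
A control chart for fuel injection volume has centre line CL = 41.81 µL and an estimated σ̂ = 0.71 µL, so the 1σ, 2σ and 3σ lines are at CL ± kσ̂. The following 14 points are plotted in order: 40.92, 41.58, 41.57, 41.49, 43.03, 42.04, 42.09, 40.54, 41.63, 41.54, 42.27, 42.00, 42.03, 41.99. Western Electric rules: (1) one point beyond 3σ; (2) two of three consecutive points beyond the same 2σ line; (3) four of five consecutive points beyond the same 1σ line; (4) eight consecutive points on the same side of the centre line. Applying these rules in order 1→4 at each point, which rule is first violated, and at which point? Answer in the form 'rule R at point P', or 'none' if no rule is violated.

none

Zone of each point (C = within 1σ̂, B = 1σ̂–2σ̂, A = 2σ̂–3σ̂, * = beyond 3σ̂; sign = side of CL): 1:-B, 2:-C, 3:-C, 4:-C, 5:+B, 6:+C, 7:+C, 8:-B, 9:-C, 10:-C, 11:+C, 12:+C, 13:+C, 14:+C
No rule fires across all 14 points.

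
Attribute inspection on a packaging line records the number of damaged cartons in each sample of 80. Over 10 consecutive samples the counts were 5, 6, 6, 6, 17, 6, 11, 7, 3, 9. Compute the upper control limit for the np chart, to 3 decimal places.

15.468

p̄ = Σdᵢ / (k·n) = 76 / (10 × 80) = 0.09500
UCL = np̄ + 3·√(np̄(1−p̄)) = 7.6000 + 3 × √(7.6000×0.90500) = 7.6000 + 3 × 2.6226 = 15.4678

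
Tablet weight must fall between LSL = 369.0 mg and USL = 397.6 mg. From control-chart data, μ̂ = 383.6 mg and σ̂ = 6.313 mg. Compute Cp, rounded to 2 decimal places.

Cp = (USL − LSL) / (6σ̂) = (397.6 − 369.0) / (6 × 6.313) = 28.6000 / 37.8780 = 0.7551

0.76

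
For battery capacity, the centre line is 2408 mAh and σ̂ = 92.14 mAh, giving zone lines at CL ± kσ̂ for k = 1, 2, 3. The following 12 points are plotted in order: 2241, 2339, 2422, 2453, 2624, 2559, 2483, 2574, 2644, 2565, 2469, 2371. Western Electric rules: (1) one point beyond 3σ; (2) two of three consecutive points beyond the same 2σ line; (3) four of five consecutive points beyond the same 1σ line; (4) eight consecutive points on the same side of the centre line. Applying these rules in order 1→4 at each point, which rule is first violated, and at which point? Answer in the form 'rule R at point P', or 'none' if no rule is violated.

rule 3 at point 9

Zone of each point (C = within 1σ̂, B = 1σ̂–2σ̂, A = 2σ̂–3σ̂, * = beyond 3σ̂; sign = side of CL): 1:-B, 2:-C, 3:+C, 4:+C, 5:+A, 6:+B, 7:+C, 8:+B, 9:+A, 10:+B, 11:+C, 12:-C
Rule 3 (four of five consecutive points beyond the same 1σ limit) is satisfied at point 9.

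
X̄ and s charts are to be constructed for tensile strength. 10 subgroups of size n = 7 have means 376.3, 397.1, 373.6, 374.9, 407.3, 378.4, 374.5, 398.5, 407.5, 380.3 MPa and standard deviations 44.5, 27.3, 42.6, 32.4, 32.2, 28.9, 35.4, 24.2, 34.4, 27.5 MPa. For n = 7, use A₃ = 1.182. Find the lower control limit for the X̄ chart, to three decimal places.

X̄̄ = (376.3 + 397.1 + 373.6 + 374.9 + 407.3 + 378.4 + 374.5 + 398.5 + 407.5 + 380.3) / 10 = 386.8400
s̄ = (44.5 + 27.3 + 42.6 + 32.4 + 32.2 + 28.9 + 35.4 + 24.2 + 34.4 + 27.5) / 10 = 32.9400
LCL = X̄̄ − A₃·s̄ = 386.8400 − 1.182 × 32.9400 = 347.9049

347.905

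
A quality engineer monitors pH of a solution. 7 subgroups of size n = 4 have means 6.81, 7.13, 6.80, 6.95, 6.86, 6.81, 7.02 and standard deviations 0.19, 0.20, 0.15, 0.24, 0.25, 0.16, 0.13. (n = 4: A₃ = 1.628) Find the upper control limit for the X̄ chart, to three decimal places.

7.218

X̄̄ = (6.81 + 7.13 + 6.80 + 6.95 + 6.86 + 6.81 + 7.02) / 7 = 6.9114
s̄ = (0.19 + 0.20 + 0.15 + 0.24 + 0.25 + 0.16 + 0.13) / 7 = 0.1886
UCL = X̄̄ + A₃·s̄ = 6.9114 + 1.628 × 0.1886 = 7.2184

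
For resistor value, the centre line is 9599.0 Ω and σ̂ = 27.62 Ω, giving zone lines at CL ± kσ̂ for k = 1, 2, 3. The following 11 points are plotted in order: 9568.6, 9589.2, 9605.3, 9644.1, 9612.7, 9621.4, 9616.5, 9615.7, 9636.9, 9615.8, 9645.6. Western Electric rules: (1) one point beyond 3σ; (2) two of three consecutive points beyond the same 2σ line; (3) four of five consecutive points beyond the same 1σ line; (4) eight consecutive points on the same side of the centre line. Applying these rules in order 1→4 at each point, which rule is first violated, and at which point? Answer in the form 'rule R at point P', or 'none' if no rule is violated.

rule 4 at point 10

Zone of each point (C = within 1σ̂, B = 1σ̂–2σ̂, A = 2σ̂–3σ̂, * = beyond 3σ̂; sign = side of CL): 1:-B, 2:-C, 3:+C, 4:+B, 5:+C, 6:+C, 7:+C, 8:+C, 9:+B, 10:+C, 11:+B
Rule 4 (eight consecutive points on the same side of the centre line) is satisfied at point 10.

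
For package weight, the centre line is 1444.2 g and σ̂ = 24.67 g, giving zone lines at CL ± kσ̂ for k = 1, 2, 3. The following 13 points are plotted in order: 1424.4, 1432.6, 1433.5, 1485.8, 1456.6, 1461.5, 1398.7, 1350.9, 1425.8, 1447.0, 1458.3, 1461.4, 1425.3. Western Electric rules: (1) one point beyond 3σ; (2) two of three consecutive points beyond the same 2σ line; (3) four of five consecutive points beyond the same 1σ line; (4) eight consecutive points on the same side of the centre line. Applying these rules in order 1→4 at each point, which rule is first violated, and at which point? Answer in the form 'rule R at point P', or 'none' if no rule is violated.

rule 1 at point 8

Zone of each point (C = within 1σ̂, B = 1σ̂–2σ̂, A = 2σ̂–3σ̂, * = beyond 3σ̂; sign = side of CL): 1:-C, 2:-C, 3:-C, 4:+B, 5:+C, 6:+C, 7:-B, 8:-*, 9:-C, 10:+C, 11:+C, 12:+C, 13:-C
Rule 1 (one point beyond the 3σ limits) is satisfied at point 8.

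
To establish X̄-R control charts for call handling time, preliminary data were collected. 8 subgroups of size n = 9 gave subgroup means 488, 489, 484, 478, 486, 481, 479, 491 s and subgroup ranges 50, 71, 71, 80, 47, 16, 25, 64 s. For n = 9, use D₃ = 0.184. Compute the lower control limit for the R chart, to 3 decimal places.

9.752

R̄ = (50 + 71 + 71 + 80 + 47 + 16 + 25 + 64) / 8 = 424.0000 / 8 = 53.0000
LCL_R = D₃·R̄ = 0.184 × 53.0000 = 9.7520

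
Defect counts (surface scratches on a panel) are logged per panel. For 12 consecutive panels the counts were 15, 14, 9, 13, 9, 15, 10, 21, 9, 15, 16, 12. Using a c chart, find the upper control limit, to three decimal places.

c̄ = (15 + 14 + 9 + 13 + 9 + 15 + 10 + 21 + 9 + 15 + 16 + 12) / 12 = 158 / 12 = 13.1667
UCL = c̄ + 3√c̄ = 13.1667 + 3 × √13.1667 = 13.1667 + 3 × 3.6286 = 24.0524

24.052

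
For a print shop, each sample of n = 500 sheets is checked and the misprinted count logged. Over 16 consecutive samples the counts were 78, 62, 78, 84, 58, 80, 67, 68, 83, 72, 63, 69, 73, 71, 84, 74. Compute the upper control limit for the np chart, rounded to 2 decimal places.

p̄ = Σdᵢ / (k·n) = 1164 / (16 × 500) = 0.14550
UCL = np̄ + 3·√(np̄(1−p̄)) = 72.7500 + 3 × √(72.7500×0.85450) = 72.7500 + 3 × 7.8845 = 96.4034

96.40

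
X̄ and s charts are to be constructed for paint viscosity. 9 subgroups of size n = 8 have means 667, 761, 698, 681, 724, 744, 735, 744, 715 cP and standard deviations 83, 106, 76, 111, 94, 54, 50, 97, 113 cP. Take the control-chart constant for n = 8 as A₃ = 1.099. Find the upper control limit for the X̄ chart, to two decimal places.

814.51

X̄̄ = (667 + 761 + 698 + 681 + 724 + 744 + 735 + 744 + 715) / 9 = 718.7778
s̄ = (83 + 106 + 76 + 111 + 94 + 54 + 50 + 97 + 113) / 9 = 87.1111
UCL = X̄̄ + A₃·s̄ = 718.7778 + 1.099 × 87.1111 = 814.5129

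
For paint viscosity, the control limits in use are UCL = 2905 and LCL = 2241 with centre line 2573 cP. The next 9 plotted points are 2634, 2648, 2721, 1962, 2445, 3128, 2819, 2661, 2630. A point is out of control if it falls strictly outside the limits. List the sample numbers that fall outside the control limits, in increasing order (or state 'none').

4, 6

Compare each point to [2241, 2905]: sample 4 = 1962 < LCL; sample 6 = 3128 > UCL.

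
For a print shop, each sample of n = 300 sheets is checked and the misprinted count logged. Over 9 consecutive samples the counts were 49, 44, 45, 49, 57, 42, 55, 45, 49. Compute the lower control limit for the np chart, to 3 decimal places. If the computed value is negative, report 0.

29.231

p̄ = Σdᵢ / (k·n) = 435 / (9 × 300) = 0.16111
LCL = np̄ − 3·√(np̄(1−p̄)) = 48.3333 − 3 × 6.3676 = 29.2305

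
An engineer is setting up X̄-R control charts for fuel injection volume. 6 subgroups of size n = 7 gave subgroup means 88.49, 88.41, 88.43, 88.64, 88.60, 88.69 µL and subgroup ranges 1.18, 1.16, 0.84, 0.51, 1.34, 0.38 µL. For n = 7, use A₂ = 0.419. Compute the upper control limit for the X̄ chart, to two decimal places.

X̄̄ = (88.49 + 88.41 + 88.43 + 88.64 + 88.60 + 88.69) / 6 = 531.2600 / 6 = 88.5433
R̄ = (1.18 + 1.16 + 0.84 + 0.51 + 1.34 + 0.38) / 6 = 5.4100 / 6 = 0.9017
UCL = X̄̄ + A₂·R̄ = 88.5433 + 0.419 × 0.9017 = 88.9211

88.92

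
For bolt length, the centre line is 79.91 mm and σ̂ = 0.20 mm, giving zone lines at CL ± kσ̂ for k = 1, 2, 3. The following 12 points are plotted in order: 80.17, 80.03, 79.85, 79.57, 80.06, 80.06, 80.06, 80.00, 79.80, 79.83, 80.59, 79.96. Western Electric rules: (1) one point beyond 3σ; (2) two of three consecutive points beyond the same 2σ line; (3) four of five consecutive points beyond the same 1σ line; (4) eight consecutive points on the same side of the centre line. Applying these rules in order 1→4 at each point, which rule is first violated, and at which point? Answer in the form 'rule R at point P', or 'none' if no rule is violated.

rule 1 at point 11

Zone of each point (C = within 1σ̂, B = 1σ̂–2σ̂, A = 2σ̂–3σ̂, * = beyond 3σ̂; sign = side of CL): 1:+B, 2:+C, 3:-C, 4:-B, 5:+C, 6:+C, 7:+C, 8:+C, 9:-C, 10:-C, 11:+*, 12:+C
Rule 1 (one point beyond the 3σ limits) is satisfied at point 11.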